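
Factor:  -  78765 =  - 3^1*5^1*59^1 *89^1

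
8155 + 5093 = 13248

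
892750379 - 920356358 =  - 27605979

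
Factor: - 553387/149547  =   - 3^( - 1) * 79^(  -  1 )*877^1  =  - 877/237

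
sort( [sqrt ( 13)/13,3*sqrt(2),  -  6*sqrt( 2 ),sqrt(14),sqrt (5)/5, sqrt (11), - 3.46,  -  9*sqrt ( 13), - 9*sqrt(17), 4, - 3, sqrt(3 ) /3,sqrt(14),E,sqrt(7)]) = [  -  9*sqrt(17), - 9*sqrt( 13), - 6*sqrt ( 2 ),-3.46 ,  -  3, sqrt ( 13)/13,sqrt ( 5)/5, sqrt(3)/3,sqrt(7 ),E,  sqrt( 11),sqrt(14), sqrt( 14),4, 3*sqrt(2)]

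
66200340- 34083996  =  32116344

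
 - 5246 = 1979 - 7225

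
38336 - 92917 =-54581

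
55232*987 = 54513984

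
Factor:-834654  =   - 2^1*3^1*139109^1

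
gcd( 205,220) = 5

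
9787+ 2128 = 11915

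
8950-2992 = 5958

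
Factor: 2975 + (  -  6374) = -3^1*11^1 * 103^1 = - 3399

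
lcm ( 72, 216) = 216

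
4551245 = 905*5029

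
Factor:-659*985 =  - 649115= - 5^1 * 197^1*659^1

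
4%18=4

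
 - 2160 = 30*( - 72) 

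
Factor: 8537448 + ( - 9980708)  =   - 1443260 = - 2^2*5^1 * 7^1*13^2*61^1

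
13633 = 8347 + 5286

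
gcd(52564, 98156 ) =4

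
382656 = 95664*4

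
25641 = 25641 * 1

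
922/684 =461/342 = 1.35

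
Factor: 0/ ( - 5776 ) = 0  =  0^1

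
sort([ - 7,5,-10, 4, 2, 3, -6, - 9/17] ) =[ -10, -7 , -6, - 9/17,2,3,4,5 ]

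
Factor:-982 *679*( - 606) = 404067468 = 2^2*3^1*7^1*97^1*101^1*491^1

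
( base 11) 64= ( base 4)1012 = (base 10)70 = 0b1000110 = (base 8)106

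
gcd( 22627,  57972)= 1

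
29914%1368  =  1186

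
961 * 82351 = 79139311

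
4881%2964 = 1917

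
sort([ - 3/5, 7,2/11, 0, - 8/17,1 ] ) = [ - 3/5, - 8/17,0, 2/11, 1,  7] 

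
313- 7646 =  -7333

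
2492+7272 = 9764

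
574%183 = 25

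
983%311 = 50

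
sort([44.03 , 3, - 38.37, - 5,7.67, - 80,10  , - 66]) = [ - 80, - 66, - 38.37, - 5, 3, 7.67,  10,44.03 ] 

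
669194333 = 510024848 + 159169485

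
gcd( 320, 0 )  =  320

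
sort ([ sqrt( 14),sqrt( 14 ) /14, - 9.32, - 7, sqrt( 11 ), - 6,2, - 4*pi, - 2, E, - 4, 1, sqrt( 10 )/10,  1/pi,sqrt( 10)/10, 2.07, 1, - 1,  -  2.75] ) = [-4*pi, - 9.32,-7, - 6, - 4, - 2.75, - 2, - 1 , sqrt( 14)/14,sqrt( 10 )/10, sqrt( 10) /10, 1/pi,1 , 1, 2,  2.07, E, sqrt(11 ),sqrt(14 )]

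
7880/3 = 2626  +  2/3=2626.67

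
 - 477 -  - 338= - 139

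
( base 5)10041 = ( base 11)538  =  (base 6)2554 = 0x286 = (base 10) 646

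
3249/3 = 1083 =1083.00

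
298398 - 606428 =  - 308030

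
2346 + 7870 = 10216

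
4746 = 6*791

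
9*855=7695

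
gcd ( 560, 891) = 1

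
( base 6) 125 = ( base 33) 1k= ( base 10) 53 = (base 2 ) 110101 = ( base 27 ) 1q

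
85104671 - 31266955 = 53837716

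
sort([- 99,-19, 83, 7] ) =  [ - 99, - 19, 7,  83 ]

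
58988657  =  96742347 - 37753690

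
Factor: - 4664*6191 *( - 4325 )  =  2^3*5^2*11^1*41^1*53^1*151^1*173^1  =  124883613800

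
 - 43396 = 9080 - 52476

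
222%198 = 24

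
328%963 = 328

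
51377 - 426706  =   - 375329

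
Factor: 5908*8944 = 2^6*7^1*13^1*43^1*211^1=52841152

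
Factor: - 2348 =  - 2^2*587^1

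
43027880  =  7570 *5684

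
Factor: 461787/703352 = 2^( - 3)*3^1*13^ ( - 1) *6763^ ( - 1) * 153929^1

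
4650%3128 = 1522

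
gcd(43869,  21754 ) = 1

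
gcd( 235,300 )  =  5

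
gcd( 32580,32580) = 32580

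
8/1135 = 8/1135 = 0.01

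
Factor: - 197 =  - 197^1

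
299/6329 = 299/6329 = 0.05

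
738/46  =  369/23 = 16.04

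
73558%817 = 28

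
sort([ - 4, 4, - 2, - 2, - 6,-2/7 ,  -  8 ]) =[ - 8,-6, - 4, - 2 ,-2,-2/7,4]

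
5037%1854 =1329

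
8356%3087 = 2182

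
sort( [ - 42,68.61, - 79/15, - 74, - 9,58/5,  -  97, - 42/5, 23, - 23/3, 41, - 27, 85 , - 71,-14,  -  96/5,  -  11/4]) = [ - 97,-74, - 71 , - 42,  -  27, - 96/5, - 14,-9,-42/5, - 23/3,  -  79/15, - 11/4,58/5, 23, 41,68.61,85 ]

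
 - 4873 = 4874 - 9747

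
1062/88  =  12 +3/44  =  12.07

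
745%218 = 91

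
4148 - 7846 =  - 3698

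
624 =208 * 3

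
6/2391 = 2/797= 0.00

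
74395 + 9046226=9120621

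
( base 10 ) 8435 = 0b10000011110011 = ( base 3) 102120102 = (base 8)20363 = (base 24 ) efb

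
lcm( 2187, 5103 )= 15309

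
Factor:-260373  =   - 3^1*229^1*379^1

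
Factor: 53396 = 2^2  *  7^1*1907^1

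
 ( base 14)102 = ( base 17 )bb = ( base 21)99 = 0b11000110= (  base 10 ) 198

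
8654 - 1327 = 7327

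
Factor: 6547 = 6547^1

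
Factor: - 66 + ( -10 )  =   - 76 = -2^2 * 19^1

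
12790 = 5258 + 7532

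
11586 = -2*( - 5793) 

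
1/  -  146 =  - 1/146 = - 0.01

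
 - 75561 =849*( - 89)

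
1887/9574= 1887/9574 = 0.20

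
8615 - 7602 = 1013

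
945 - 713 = 232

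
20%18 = 2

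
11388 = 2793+8595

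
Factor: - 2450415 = -3^1*5^1*11^1 * 14851^1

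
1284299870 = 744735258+539564612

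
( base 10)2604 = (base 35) 24e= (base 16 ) a2c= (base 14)d40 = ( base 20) 6A4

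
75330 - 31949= 43381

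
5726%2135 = 1456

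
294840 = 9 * 32760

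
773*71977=55638221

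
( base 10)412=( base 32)cs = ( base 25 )GC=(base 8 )634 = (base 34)C4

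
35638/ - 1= - 35638/1 = - 35638.00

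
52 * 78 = 4056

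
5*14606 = 73030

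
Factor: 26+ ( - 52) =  - 26=- 2^1 * 13^1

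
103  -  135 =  - 32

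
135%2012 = 135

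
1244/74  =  16 + 30/37  =  16.81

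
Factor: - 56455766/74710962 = - 28227883/37355481 = - 3^(-2)*157^(- 1)*26437^( - 1)*28227883^1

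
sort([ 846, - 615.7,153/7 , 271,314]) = [- 615.7,  153/7,  271,  314 , 846 ] 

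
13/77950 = 13/77950 = 0.00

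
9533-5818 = 3715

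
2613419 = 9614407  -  7000988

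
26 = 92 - 66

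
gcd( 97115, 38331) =1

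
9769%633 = 274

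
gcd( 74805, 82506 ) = 3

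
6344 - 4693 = 1651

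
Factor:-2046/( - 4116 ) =2^ ( - 1)*7^ (- 3)*11^1*31^1 =341/686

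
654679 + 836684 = 1491363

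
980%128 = 84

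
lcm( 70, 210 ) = 210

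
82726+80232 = 162958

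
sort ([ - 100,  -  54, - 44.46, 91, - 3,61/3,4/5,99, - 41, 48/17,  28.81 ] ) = [ - 100, - 54,- 44.46, - 41, - 3,4/5 , 48/17,61/3,28.81, 91, 99 ] 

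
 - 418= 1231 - 1649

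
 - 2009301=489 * (  -  4109)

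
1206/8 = 603/4 = 150.75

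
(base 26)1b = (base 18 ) 21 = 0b100101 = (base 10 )37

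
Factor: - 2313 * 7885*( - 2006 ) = 36585438030 = 2^1*3^2 *5^1 * 17^1*19^1*59^1* 83^1 * 257^1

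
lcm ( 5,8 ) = 40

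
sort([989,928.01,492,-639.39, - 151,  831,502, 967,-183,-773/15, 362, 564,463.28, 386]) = [ - 639.39, - 183 , - 151,-773/15, 362, 386, 463.28, 492,502,564, 831, 928.01, 967,989] 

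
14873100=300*49577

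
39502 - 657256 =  - 617754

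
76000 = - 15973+91973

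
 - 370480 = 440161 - 810641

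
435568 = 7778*56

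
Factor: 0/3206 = 0 =0^1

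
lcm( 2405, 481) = 2405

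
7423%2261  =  640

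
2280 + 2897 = 5177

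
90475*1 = 90475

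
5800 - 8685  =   - 2885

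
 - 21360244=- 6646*3214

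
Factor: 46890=2^1  *  3^2*5^1*521^1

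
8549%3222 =2105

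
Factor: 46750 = 2^1 * 5^3*11^1*17^1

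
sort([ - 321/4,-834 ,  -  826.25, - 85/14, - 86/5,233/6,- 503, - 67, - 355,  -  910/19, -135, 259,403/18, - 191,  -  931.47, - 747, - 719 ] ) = [ - 931.47, - 834, - 826.25, - 747, - 719, - 503, - 355, - 191, - 135, - 321/4, - 67, - 910/19, - 86/5,-85/14,  403/18, 233/6, 259]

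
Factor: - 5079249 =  - 3^2 *7^1*37^1*2179^1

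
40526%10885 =7871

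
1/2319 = 1/2319=0.00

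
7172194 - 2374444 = 4797750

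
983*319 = 313577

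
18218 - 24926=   - 6708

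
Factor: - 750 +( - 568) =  - 2^1 * 659^1 = -  1318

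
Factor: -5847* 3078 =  - 2^1*3^5*19^1*1949^1=-17997066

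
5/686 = 5/686 = 0.01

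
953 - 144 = 809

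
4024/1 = 4024 = 4024.00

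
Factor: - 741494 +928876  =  187382 = 2^1*13^1*7207^1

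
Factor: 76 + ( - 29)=47 = 47^1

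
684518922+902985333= 1587504255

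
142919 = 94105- - 48814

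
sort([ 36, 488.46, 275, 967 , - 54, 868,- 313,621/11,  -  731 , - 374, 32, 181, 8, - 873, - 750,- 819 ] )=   [-873,  -  819, - 750, - 731, - 374,- 313, - 54,  8,  32, 36, 621/11, 181, 275,488.46, 868, 967 ]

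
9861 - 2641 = 7220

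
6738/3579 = 1  +  1053/1193 = 1.88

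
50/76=25/38= 0.66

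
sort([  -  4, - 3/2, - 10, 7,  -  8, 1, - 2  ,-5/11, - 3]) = [ - 10,  -  8, - 4, - 3,  -  2, - 3/2, - 5/11 , 1, 7]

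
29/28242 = 29/28242 = 0.00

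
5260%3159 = 2101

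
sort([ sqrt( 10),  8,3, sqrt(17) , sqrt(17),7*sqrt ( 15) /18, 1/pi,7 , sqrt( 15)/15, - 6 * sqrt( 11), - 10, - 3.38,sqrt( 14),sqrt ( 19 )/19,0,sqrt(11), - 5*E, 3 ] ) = [ - 6*sqrt(11), - 5 * E, - 10 ,  -  3.38,  0, sqrt( 19 ) /19,  sqrt (15 )/15, 1/pi, 7 * sqrt( 15 )/18,3, 3,  sqrt(10),  sqrt ( 11),sqrt( 14 ), sqrt(17 ), sqrt(17),7, 8 ] 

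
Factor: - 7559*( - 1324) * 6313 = 2^2 * 59^1*107^1*331^1*7559^1 = 63181236308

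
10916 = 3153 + 7763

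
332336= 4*83084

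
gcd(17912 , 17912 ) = 17912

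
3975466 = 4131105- 155639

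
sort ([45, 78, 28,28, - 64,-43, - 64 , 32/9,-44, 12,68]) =[-64,-64,-44,-43,32/9, 12, 28, 28, 45, 68, 78] 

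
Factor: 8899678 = 2^1 *59^1*199^1*379^1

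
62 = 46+16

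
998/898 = 499/449 = 1.11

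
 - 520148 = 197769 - 717917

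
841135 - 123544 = 717591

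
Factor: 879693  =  3^1*97^1 *3023^1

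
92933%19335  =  15593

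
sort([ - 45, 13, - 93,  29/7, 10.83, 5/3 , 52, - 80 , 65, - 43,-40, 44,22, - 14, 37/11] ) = [-93, - 80, - 45, - 43, - 40, - 14 , 5/3,37/11, 29/7,  10.83, 13,22,44 , 52, 65 ] 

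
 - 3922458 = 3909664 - 7832122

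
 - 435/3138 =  - 1 + 901/1046= - 0.14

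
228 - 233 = - 5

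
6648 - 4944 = 1704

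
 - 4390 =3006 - 7396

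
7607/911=7607/911 = 8.35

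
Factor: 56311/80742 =2^( -1)*3^( - 1 )*13457^( - 1)*56311^1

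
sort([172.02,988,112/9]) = [112/9,172.02,988] 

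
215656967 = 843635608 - 627978641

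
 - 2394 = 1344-3738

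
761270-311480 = 449790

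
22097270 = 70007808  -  47910538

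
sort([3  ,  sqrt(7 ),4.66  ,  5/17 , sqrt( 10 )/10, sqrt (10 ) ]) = [ 5/17,sqrt( 10 ) /10,sqrt( 7 ), 3, sqrt(10 ),4.66] 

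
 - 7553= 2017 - 9570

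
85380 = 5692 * 15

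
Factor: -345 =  - 3^1 *5^1 * 23^1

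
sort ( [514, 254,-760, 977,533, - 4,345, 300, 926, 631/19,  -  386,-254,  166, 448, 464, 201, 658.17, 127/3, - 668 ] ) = [  -  760,- 668, - 386,-254,-4, 631/19,127/3,166,201,  254,300,345,448, 464, 514, 533,658.17, 926, 977] 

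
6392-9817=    - 3425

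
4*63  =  252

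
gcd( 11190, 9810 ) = 30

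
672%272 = 128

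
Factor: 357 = 3^1* 7^1*17^1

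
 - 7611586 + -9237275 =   -  16848861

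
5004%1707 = 1590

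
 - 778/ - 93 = 8+ 34/93 = 8.37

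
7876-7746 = 130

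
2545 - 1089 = 1456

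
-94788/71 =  - 94788/71 = -1335.04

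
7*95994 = 671958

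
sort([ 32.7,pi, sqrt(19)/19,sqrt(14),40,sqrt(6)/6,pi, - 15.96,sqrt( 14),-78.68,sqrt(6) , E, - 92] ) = [-92,-78.68 ,-15.96,sqrt( 19 )/19, sqrt ( 6)/6,sqrt( 6), E,pi, pi, sqrt( 14) , sqrt(14) , 32.7 , 40]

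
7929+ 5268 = 13197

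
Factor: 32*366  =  2^6*3^1*61^1= 11712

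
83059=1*83059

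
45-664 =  - 619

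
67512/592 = 114  +  3/74=114.04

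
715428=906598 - 191170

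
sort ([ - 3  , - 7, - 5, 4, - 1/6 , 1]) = [ - 7, - 5, - 3 , - 1/6 , 1,4]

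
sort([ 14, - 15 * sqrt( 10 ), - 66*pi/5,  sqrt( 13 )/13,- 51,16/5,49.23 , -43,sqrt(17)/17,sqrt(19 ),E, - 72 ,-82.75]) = [-82.75,  -  72, - 51, - 15*sqrt(10), - 43, - 66*pi/5,sqrt(17 ) /17 , sqrt( 13 ) /13,E  ,  16/5,sqrt( 19 ),14,49.23]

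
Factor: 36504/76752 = 39/82 = 2^(  -  1 ) * 3^1*13^1 * 41^( - 1 )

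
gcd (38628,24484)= 4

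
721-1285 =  - 564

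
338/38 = 169/19 = 8.89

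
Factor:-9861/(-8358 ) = 3287/2786 = 2^( - 1 )*7^(-1)*19^1*173^1 * 199^( - 1) 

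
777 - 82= 695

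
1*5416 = 5416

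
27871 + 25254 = 53125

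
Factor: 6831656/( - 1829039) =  - 2^3*13^2*31^1*89^( - 1)*163^1*20551^( - 1 )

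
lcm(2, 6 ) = 6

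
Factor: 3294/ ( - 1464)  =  -9/4  =  -2^(-2 )*3^2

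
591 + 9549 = 10140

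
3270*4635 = 15156450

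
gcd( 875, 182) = 7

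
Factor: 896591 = 19^1 * 47189^1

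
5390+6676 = 12066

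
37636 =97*388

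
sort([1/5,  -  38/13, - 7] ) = [  -  7,-38/13,1/5] 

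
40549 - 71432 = - 30883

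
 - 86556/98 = -43278/49 = - 883.22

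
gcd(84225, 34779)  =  3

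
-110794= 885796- 996590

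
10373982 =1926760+8447222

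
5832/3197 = 5832/3197 = 1.82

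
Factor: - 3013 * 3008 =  - 9063104 = -2^6*23^1*47^1*131^1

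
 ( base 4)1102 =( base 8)122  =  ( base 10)82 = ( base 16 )52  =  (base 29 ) 2O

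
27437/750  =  27437/750 = 36.58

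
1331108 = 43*30956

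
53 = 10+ 43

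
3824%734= 154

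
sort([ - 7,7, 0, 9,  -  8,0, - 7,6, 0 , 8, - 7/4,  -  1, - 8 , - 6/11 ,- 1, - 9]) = [ - 9, - 8, - 8, - 7, - 7, - 7/4, - 1, - 1, - 6/11,0,0, 0, 6, 7, 8,  9]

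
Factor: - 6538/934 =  - 7 =-7^1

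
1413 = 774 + 639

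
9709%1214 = 1211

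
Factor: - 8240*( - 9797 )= 2^4*5^1*97^1*101^1*103^1 = 80727280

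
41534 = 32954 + 8580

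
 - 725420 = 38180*(-19 )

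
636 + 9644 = 10280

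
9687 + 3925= 13612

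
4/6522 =2/3261=0.00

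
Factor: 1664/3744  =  2^2*3^ (  -  2) = 4/9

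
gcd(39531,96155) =1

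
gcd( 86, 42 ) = 2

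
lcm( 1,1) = 1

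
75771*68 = 5152428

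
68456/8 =8557 = 8557.00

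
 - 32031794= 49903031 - 81934825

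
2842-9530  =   -6688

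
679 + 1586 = 2265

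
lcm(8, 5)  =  40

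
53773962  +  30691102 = 84465064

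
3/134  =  3/134  =  0.02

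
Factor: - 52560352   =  -2^5*13^2*9719^1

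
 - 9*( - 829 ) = 7461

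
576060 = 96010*6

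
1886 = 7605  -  5719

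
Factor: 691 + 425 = 2^2*3^2*31^1= 1116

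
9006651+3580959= 12587610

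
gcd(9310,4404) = 2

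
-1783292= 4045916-5829208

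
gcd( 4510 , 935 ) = 55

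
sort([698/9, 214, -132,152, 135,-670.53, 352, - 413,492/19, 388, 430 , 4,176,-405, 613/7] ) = [-670.53, - 413,-405,-132, 4,492/19, 698/9, 613/7,  135, 152 , 176, 214, 352, 388, 430]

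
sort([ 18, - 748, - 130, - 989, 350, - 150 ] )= [ - 989, - 748,-150, - 130,18,350]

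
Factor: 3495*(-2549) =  - 3^1 * 5^1*233^1*2549^1 = -  8908755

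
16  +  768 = 784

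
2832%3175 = 2832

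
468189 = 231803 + 236386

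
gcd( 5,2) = 1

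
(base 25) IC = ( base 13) 297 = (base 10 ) 462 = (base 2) 111001110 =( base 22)l0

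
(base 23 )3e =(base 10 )83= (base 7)146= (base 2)1010011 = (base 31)2L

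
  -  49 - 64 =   -  113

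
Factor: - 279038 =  - 2^1*17^1*29^1*283^1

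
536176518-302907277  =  233269241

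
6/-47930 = - 3/23965 = - 0.00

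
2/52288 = 1/26144 = 0.00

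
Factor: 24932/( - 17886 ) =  - 46/33 = - 2^1*3^( - 1)*11^( - 1)*23^1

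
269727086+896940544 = 1166667630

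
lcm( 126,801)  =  11214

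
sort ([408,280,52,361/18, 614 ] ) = [ 361/18,  52,280,  408,  614]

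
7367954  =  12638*583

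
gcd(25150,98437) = 1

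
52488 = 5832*9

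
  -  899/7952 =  - 1+7053/7952 = - 0.11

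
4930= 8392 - 3462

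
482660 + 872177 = 1354837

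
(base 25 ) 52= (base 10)127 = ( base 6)331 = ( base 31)43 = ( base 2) 1111111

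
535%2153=535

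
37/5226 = 37/5226=0.01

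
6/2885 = 6/2885 = 0.00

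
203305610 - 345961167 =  - 142655557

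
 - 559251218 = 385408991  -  944660209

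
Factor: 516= 2^2 * 3^1*43^1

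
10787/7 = 1541= 1541.00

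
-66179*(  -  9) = 595611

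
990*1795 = 1777050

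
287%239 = 48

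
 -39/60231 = - 1+20064/20077 = -  0.00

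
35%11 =2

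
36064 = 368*98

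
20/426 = 10/213 = 0.05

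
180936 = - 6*(-30156 ) 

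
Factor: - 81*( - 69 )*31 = 173259 = 3^5 *23^1*31^1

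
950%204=134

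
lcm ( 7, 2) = 14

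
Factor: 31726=2^1*29^1*547^1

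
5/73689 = 5/73689 = 0.00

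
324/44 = 81/11 = 7.36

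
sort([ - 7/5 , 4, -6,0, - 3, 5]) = [ - 6, - 3, - 7/5, 0, 4,  5 ] 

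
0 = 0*55186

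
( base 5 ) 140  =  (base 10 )45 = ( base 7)63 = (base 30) 1f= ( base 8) 55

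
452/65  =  6 + 62/65 = 6.95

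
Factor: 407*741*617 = 186079179=3^1*11^1*13^1*19^1 * 37^1*617^1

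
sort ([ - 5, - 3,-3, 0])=[ - 5,-3,-3,0]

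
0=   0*6870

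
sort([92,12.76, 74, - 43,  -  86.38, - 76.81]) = [ - 86.38,-76.81, - 43,12.76, 74,  92 ]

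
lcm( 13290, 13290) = 13290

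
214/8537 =214/8537 = 0.03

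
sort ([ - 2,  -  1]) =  [- 2,-1]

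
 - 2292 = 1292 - 3584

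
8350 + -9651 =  -1301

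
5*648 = 3240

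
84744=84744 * 1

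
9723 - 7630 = 2093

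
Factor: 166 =2^1*83^1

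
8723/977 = 8723/977 = 8.93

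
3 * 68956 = 206868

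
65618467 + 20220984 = 85839451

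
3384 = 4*846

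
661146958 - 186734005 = 474412953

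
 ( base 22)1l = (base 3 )1121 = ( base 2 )101011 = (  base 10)43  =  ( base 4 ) 223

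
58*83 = 4814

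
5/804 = 5/804 = 0.01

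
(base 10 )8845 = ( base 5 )240340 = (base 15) 294a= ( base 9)13117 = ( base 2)10001010001101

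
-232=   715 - 947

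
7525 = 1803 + 5722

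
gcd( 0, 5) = 5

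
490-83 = 407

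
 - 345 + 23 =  - 322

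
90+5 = 95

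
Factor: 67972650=2^1*3^1*5^2*151^1*3001^1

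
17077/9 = 17077/9 =1897.44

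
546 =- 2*( - 273 ) 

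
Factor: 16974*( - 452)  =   - 2^3*3^2*23^1*41^1 * 113^1 = - 7672248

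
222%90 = 42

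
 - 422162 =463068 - 885230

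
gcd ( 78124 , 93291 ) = 1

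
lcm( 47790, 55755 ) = 334530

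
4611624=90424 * 51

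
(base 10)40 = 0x28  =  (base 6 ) 104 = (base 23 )1H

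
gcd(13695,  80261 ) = 83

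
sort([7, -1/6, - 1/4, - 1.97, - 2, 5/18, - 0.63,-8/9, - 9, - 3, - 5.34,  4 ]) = [ - 9, -5.34  , - 3, - 2, - 1.97, - 8/9,  -  0.63, - 1/4 , - 1/6, 5/18,4, 7]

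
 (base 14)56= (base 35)26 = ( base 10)76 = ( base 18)44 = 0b1001100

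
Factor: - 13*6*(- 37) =2^1*3^1*13^1*37^1=2886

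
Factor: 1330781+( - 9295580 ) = -3^1*31^1 *85643^1 = - 7964799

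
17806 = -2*(-8903)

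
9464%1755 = 689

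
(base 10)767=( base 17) 2b2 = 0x2ff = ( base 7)2144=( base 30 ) PH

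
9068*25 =226700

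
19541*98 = 1915018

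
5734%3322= 2412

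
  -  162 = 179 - 341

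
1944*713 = 1386072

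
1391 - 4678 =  - 3287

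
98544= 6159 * 16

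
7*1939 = 13573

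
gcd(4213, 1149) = 383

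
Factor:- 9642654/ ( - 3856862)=4821327/1928431= 3^2*7^1*71^( -1)*103^1*157^(-1 )*173^(-1) * 743^1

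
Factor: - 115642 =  - 2^1*67^1*863^1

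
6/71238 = 1/11873 = 0.00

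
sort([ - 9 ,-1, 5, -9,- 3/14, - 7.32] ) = [- 9, - 9,-7.32, -1,-3/14, 5]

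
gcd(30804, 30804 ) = 30804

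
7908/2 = 3954 = 3954.00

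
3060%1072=916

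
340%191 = 149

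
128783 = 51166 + 77617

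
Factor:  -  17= - 17^1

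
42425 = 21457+20968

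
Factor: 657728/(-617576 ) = -344/323=- 2^3 *17^(-1)*19^( - 1 )*43^1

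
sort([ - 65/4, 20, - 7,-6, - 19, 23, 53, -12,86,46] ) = [-19,-65/4, - 12 , - 7,-6,  20 , 23, 46, 53, 86] 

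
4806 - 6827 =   -  2021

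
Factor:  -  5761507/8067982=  - 2^(-1) * 13^( - 1 )*61^(-1 )*5087^( - 1)*5761507^1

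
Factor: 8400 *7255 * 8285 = 2^4*3^1 * 5^4*7^1*1451^1*1657^1 = 504904470000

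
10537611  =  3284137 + 7253474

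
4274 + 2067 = 6341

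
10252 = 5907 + 4345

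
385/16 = 385/16 = 24.06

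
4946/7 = 4946/7 = 706.57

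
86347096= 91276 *946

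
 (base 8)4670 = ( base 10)2488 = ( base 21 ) 5da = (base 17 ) 8A6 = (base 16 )9B8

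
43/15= 2+13/15= 2.87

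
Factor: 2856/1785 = 2^3* 5^( - 1) = 8/5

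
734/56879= 734/56879 = 0.01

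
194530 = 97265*2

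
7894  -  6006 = 1888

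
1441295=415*3473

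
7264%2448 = 2368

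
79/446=79/446 = 0.18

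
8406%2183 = 1857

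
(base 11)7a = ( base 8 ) 127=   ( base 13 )69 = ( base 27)36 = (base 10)87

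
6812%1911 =1079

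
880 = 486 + 394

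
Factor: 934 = 2^1*467^1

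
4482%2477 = 2005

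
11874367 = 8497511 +3376856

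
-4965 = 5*( - 993 ) 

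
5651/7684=5651/7684 = 0.74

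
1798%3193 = 1798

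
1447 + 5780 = 7227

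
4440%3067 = 1373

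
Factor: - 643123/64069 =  - 793/79 = - 13^1*61^1 * 79^( - 1)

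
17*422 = 7174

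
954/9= 106 = 106.00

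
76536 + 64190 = 140726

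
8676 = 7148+1528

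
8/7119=8/7119 = 0.00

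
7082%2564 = 1954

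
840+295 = 1135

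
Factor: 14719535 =5^1*17^1 * 157^1 * 1103^1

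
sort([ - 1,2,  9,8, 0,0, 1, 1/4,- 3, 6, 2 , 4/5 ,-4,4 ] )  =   [ - 4,-3, - 1, 0 , 0,1/4,4/5,1 , 2,2 , 4, 6 , 8, 9]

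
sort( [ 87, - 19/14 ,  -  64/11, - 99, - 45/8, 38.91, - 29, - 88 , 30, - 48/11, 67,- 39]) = [  -  99, - 88, - 39, - 29, - 64/11, - 45/8, - 48/11, - 19/14, 30,38.91,67,  87 ]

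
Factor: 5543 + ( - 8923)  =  -2^2*5^1*13^2 = -3380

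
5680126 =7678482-1998356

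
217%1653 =217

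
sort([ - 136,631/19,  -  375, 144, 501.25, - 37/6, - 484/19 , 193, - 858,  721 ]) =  [ - 858,-375, - 136, - 484/19, - 37/6,631/19, 144,193, 501.25, 721] 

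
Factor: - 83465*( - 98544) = 8224974960 = 2^4*3^1 * 5^1*2053^1* 16693^1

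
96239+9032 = 105271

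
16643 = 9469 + 7174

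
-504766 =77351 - 582117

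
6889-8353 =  - 1464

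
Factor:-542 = - 2^1*271^1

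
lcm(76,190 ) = 380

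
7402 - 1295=6107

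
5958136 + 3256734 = 9214870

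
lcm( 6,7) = 42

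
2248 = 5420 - 3172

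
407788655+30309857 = 438098512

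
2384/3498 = 1192/1749 = 0.68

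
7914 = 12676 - 4762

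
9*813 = 7317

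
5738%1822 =272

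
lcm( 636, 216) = 11448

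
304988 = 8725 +296263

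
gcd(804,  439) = 1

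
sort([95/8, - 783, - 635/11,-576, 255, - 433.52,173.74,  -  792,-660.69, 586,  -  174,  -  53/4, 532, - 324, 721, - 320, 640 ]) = [ - 792, - 783,  -  660.69, - 576,  -  433.52, - 324, - 320,- 174,-635/11, - 53/4, 95/8, 173.74, 255, 532 , 586, 640, 721 ]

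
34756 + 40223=74979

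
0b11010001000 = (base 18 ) 52g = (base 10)1672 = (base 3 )2021221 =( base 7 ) 4606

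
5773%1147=38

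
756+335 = 1091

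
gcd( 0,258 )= 258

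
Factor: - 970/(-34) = 5^1*17^(-1 )*97^1 = 485/17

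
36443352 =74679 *488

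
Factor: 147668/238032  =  2^(  -  2 )*3^( - 3) * 67^1 = 67/108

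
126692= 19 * 6668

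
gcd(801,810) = 9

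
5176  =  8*647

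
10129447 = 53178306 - 43048859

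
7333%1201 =127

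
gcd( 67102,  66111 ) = 1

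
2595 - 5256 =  - 2661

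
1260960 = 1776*710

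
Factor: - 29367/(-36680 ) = 2^( - 3)*3^2*5^( - 1)*7^(-1 )* 13^1*131^(-1)*251^1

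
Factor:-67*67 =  - 67^2 = - 4489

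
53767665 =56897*945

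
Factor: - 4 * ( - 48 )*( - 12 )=- 2304 =- 2^8*3^2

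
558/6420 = 93/1070= 0.09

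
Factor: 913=11^1*83^1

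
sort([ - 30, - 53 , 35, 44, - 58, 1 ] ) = [ - 58, - 53 , - 30, 1, 35,  44]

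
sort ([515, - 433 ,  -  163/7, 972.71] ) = [-433,-163/7,515, 972.71 ]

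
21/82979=21/82979= 0.00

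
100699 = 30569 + 70130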